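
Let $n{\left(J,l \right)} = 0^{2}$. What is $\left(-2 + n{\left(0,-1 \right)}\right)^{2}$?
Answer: $4$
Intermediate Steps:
$n{\left(J,l \right)} = 0$
$\left(-2 + n{\left(0,-1 \right)}\right)^{2} = \left(-2 + 0\right)^{2} = \left(-2\right)^{2} = 4$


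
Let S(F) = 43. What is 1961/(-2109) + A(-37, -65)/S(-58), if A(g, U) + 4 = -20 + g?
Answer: -5756/2451 ≈ -2.3484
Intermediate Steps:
A(g, U) = -24 + g (A(g, U) = -4 + (-20 + g) = -24 + g)
1961/(-2109) + A(-37, -65)/S(-58) = 1961/(-2109) + (-24 - 37)/43 = 1961*(-1/2109) - 61*1/43 = -53/57 - 61/43 = -5756/2451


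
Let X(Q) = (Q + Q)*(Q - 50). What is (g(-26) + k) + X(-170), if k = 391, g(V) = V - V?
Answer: 75191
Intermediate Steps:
X(Q) = 2*Q*(-50 + Q) (X(Q) = (2*Q)*(-50 + Q) = 2*Q*(-50 + Q))
g(V) = 0
(g(-26) + k) + X(-170) = (0 + 391) + 2*(-170)*(-50 - 170) = 391 + 2*(-170)*(-220) = 391 + 74800 = 75191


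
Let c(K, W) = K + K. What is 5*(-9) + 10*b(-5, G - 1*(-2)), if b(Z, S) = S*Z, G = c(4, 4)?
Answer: -545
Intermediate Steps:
c(K, W) = 2*K
G = 8 (G = 2*4 = 8)
5*(-9) + 10*b(-5, G - 1*(-2)) = 5*(-9) + 10*((8 - 1*(-2))*(-5)) = -45 + 10*((8 + 2)*(-5)) = -45 + 10*(10*(-5)) = -45 + 10*(-50) = -45 - 500 = -545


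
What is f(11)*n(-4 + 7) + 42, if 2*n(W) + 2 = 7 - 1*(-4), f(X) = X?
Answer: 183/2 ≈ 91.500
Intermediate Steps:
n(W) = 9/2 (n(W) = -1 + (7 - 1*(-4))/2 = -1 + (7 + 4)/2 = -1 + (1/2)*11 = -1 + 11/2 = 9/2)
f(11)*n(-4 + 7) + 42 = 11*(9/2) + 42 = 99/2 + 42 = 183/2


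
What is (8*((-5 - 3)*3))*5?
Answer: -960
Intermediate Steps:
(8*((-5 - 3)*3))*5 = (8*(-8*3))*5 = (8*(-24))*5 = -192*5 = -960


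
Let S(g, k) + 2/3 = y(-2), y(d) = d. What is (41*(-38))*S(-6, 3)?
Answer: 12464/3 ≈ 4154.7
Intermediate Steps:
S(g, k) = -8/3 (S(g, k) = -2/3 - 2 = -8/3)
(41*(-38))*S(-6, 3) = (41*(-38))*(-8/3) = -1558*(-8/3) = 12464/3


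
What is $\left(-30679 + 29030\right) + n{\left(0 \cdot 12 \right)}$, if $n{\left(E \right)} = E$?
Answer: $-1649$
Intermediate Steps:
$\left(-30679 + 29030\right) + n{\left(0 \cdot 12 \right)} = \left(-30679 + 29030\right) + 0 \cdot 12 = -1649 + 0 = -1649$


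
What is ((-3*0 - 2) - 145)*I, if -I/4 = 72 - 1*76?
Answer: -2352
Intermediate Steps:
I = 16 (I = -4*(72 - 1*76) = -4*(72 - 76) = -4*(-4) = 16)
((-3*0 - 2) - 145)*I = ((-3*0 - 2) - 145)*16 = ((0 - 2) - 145)*16 = (-2 - 145)*16 = -147*16 = -2352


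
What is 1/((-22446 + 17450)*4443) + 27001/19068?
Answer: 4162134265/2939282941 ≈ 1.4160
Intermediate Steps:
1/((-22446 + 17450)*4443) + 27001/19068 = (1/4443)/(-4996) + 27001*(1/19068) = -1/4996*1/4443 + 27001/19068 = -1/22197228 + 27001/19068 = 4162134265/2939282941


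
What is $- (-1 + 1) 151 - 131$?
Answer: $-131$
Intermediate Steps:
$- (-1 + 1) 151 - 131 = \left(-1\right) 0 \cdot 151 - 131 = 0 \cdot 151 - 131 = 0 - 131 = -131$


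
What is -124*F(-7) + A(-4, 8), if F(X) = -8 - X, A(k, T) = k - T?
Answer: 112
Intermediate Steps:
-124*F(-7) + A(-4, 8) = -124*(-8 - 1*(-7)) + (-4 - 1*8) = -124*(-8 + 7) + (-4 - 8) = -124*(-1) - 12 = 124 - 12 = 112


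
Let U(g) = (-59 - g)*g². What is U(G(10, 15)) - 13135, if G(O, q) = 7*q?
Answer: -1821235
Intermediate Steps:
U(g) = g²*(-59 - g)
U(G(10, 15)) - 13135 = (7*15)²*(-59 - 7*15) - 13135 = 105²*(-59 - 1*105) - 13135 = 11025*(-59 - 105) - 13135 = 11025*(-164) - 13135 = -1808100 - 13135 = -1821235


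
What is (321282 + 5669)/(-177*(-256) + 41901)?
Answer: 326951/87213 ≈ 3.7489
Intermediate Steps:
(321282 + 5669)/(-177*(-256) + 41901) = 326951/(45312 + 41901) = 326951/87213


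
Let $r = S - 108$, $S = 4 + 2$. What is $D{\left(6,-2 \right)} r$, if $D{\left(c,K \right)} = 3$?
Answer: $-306$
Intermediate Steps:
$S = 6$
$r = -102$ ($r = 6 - 108 = -102$)
$D{\left(6,-2 \right)} r = 3 \left(-102\right) = -306$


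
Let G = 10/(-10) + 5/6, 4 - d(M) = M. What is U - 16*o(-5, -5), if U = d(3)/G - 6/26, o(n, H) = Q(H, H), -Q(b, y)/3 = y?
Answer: -3201/13 ≈ -246.23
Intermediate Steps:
Q(b, y) = -3*y
d(M) = 4 - M
G = -⅙ (G = 10*(-⅒) + 5*(⅙) = -1 + ⅚ = -⅙ ≈ -0.16667)
o(n, H) = -3*H
U = -81/13 (U = (4 - 1*3)/(-⅙) - 6/26 = (4 - 3)*(-6) - 6*1/26 = 1*(-6) - 3/13 = -6 - 3/13 = -81/13 ≈ -6.2308)
U - 16*o(-5, -5) = -81/13 - (-48)*(-5) = -81/13 - 16*15 = -81/13 - 240 = -3201/13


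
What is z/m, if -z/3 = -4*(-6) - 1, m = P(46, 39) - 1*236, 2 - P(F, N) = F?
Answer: 69/280 ≈ 0.24643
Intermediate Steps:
P(F, N) = 2 - F
m = -280 (m = (2 - 1*46) - 1*236 = (2 - 46) - 236 = -44 - 236 = -280)
z = -69 (z = -3*(-4*(-6) - 1) = -3*(24 - 1) = -3*23 = -69)
z/m = -69/(-280) = -69*(-1/280) = 69/280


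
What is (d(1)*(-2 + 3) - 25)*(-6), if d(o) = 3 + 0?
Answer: 132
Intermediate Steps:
d(o) = 3
(d(1)*(-2 + 3) - 25)*(-6) = (3*(-2 + 3) - 25)*(-6) = (3*1 - 25)*(-6) = (3 - 25)*(-6) = -22*(-6) = 132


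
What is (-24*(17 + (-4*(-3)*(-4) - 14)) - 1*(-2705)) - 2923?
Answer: 862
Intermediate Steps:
(-24*(17 + (-4*(-3)*(-4) - 14)) - 1*(-2705)) - 2923 = (-24*(17 + (12*(-4) - 14)) + 2705) - 2923 = (-24*(17 + (-48 - 14)) + 2705) - 2923 = (-24*(17 - 62) + 2705) - 2923 = (-24*(-45) + 2705) - 2923 = (1080 + 2705) - 2923 = 3785 - 2923 = 862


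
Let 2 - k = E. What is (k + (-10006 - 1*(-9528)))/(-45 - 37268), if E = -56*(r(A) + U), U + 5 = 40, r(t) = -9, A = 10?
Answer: -980/37313 ≈ -0.026264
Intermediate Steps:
U = 35 (U = -5 + 40 = 35)
E = -1456 (E = -56*(-9 + 35) = -56*26 = -1456)
k = 1458 (k = 2 - 1*(-1456) = 2 + 1456 = 1458)
(k + (-10006 - 1*(-9528)))/(-45 - 37268) = (1458 + (-10006 - 1*(-9528)))/(-45 - 37268) = (1458 + (-10006 + 9528))/(-37313) = (1458 - 478)*(-1/37313) = 980*(-1/37313) = -980/37313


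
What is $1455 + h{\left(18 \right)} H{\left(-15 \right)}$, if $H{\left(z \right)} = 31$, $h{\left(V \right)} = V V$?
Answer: $11499$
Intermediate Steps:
$h{\left(V \right)} = V^{2}$
$1455 + h{\left(18 \right)} H{\left(-15 \right)} = 1455 + 18^{2} \cdot 31 = 1455 + 324 \cdot 31 = 1455 + 10044 = 11499$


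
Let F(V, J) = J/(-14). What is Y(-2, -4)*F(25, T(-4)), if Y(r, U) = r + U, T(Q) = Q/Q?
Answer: 3/7 ≈ 0.42857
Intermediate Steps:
T(Q) = 1
Y(r, U) = U + r
F(V, J) = -J/14 (F(V, J) = J*(-1/14) = -J/14)
Y(-2, -4)*F(25, T(-4)) = (-4 - 2)*(-1/14*1) = -6*(-1/14) = 3/7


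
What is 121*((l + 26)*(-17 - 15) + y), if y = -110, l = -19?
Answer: -40414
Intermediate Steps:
121*((l + 26)*(-17 - 15) + y) = 121*((-19 + 26)*(-17 - 15) - 110) = 121*(7*(-32) - 110) = 121*(-224 - 110) = 121*(-334) = -40414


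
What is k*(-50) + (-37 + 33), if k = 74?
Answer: -3704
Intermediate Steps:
k*(-50) + (-37 + 33) = 74*(-50) + (-37 + 33) = -3700 - 4 = -3704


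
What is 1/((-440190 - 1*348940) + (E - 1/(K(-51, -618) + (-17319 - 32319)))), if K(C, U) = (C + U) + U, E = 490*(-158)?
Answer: -50925/44129058749 ≈ -1.1540e-6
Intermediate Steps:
E = -77420
K(C, U) = C + 2*U
1/((-440190 - 1*348940) + (E - 1/(K(-51, -618) + (-17319 - 32319)))) = 1/((-440190 - 1*348940) + (-77420 - 1/((-51 + 2*(-618)) + (-17319 - 32319)))) = 1/((-440190 - 348940) + (-77420 - 1/((-51 - 1236) - 49638))) = 1/(-789130 + (-77420 - 1/(-1287 - 49638))) = 1/(-789130 + (-77420 - 1/(-50925))) = 1/(-789130 + (-77420 - 1*(-1/50925))) = 1/(-789130 + (-77420 + 1/50925)) = 1/(-789130 - 3942613499/50925) = 1/(-44129058749/50925) = -50925/44129058749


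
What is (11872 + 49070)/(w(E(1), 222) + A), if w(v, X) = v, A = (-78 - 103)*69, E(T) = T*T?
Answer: -4353/892 ≈ -4.8800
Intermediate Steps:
E(T) = T²
A = -12489 (A = -181*69 = -12489)
(11872 + 49070)/(w(E(1), 222) + A) = (11872 + 49070)/(1² - 12489) = 60942/(1 - 12489) = 60942/(-12488) = 60942*(-1/12488) = -4353/892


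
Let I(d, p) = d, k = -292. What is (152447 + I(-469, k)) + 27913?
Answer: 179891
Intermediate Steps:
(152447 + I(-469, k)) + 27913 = (152447 - 469) + 27913 = 151978 + 27913 = 179891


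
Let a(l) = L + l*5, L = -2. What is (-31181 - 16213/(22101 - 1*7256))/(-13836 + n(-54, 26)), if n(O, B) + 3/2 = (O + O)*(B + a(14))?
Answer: 308598772/237416085 ≈ 1.2998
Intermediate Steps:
a(l) = -2 + 5*l (a(l) = -2 + l*5 = -2 + 5*l)
n(O, B) = -3/2 + 2*O*(68 + B) (n(O, B) = -3/2 + (O + O)*(B + (-2 + 5*14)) = -3/2 + (2*O)*(B + (-2 + 70)) = -3/2 + (2*O)*(B + 68) = -3/2 + (2*O)*(68 + B) = -3/2 + 2*O*(68 + B))
(-31181 - 16213/(22101 - 1*7256))/(-13836 + n(-54, 26)) = (-31181 - 16213/(22101 - 1*7256))/(-13836 + (-3/2 + 136*(-54) + 2*26*(-54))) = (-31181 - 16213/(22101 - 7256))/(-13836 + (-3/2 - 7344 - 2808)) = (-31181 - 16213/14845)/(-13836 - 20307/2) = (-31181 - 16213*1/14845)/(-47979/2) = (-31181 - 16213/14845)*(-2/47979) = -462898158/14845*(-2/47979) = 308598772/237416085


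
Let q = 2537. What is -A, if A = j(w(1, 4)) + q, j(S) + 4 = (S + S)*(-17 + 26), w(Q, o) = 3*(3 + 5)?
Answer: -2965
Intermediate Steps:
w(Q, o) = 24 (w(Q, o) = 3*8 = 24)
j(S) = -4 + 18*S (j(S) = -4 + (S + S)*(-17 + 26) = -4 + (2*S)*9 = -4 + 18*S)
A = 2965 (A = (-4 + 18*24) + 2537 = (-4 + 432) + 2537 = 428 + 2537 = 2965)
-A = -1*2965 = -2965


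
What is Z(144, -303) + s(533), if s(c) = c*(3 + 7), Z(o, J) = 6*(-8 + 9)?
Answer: 5336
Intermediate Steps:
Z(o, J) = 6 (Z(o, J) = 6*1 = 6)
s(c) = 10*c (s(c) = c*10 = 10*c)
Z(144, -303) + s(533) = 6 + 10*533 = 6 + 5330 = 5336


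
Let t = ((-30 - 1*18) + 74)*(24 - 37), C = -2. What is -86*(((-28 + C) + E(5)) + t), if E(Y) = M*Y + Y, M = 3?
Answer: 29928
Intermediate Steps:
E(Y) = 4*Y (E(Y) = 3*Y + Y = 4*Y)
t = -338 (t = ((-30 - 18) + 74)*(-13) = (-48 + 74)*(-13) = 26*(-13) = -338)
-86*(((-28 + C) + E(5)) + t) = -86*(((-28 - 2) + 4*5) - 338) = -86*((-30 + 20) - 338) = -86*(-10 - 338) = -86*(-348) = 29928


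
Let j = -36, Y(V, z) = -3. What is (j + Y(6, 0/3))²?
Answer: 1521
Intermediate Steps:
(j + Y(6, 0/3))² = (-36 - 3)² = (-39)² = 1521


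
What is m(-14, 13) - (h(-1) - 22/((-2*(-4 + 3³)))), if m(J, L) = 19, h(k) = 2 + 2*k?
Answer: 426/23 ≈ 18.522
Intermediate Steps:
m(-14, 13) - (h(-1) - 22/((-2*(-4 + 3³)))) = 19 - ((2 + 2*(-1)) - 22/((-2*(-4 + 3³)))) = 19 - ((2 - 2) - 22/((-2*(-4 + 27)))) = 19 - (0 - 22/((-2*23))) = 19 - (0 - 22/(-46)) = 19 - (0 - 22*(-1)/46) = 19 - (0 - 1*(-11/23)) = 19 - (0 + 11/23) = 19 - 1*11/23 = 19 - 11/23 = 426/23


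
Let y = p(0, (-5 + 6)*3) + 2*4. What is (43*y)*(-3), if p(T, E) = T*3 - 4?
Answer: -516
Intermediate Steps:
p(T, E) = -4 + 3*T (p(T, E) = 3*T - 4 = -4 + 3*T)
y = 4 (y = (-4 + 3*0) + 2*4 = (-4 + 0) + 8 = -4 + 8 = 4)
(43*y)*(-3) = (43*4)*(-3) = 172*(-3) = -516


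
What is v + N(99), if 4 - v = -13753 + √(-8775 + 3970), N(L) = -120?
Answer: 13637 - 31*I*√5 ≈ 13637.0 - 69.318*I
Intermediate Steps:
v = 13757 - 31*I*√5 (v = 4 - (-13753 + √(-8775 + 3970)) = 4 - (-13753 + √(-4805)) = 4 - (-13753 + 31*I*√5) = 4 + (13753 - 31*I*√5) = 13757 - 31*I*√5 ≈ 13757.0 - 69.318*I)
v + N(99) = (13757 - 31*I*√5) - 120 = 13637 - 31*I*√5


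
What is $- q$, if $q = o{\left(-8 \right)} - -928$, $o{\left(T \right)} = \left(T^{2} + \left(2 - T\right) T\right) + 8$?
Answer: $-920$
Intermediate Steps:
$o{\left(T \right)} = 8 + T^{2} + T \left(2 - T\right)$ ($o{\left(T \right)} = \left(T^{2} + T \left(2 - T\right)\right) + 8 = 8 + T^{2} + T \left(2 - T\right)$)
$q = 920$ ($q = \left(8 + 2 \left(-8\right)\right) - -928 = \left(8 - 16\right) + 928 = -8 + 928 = 920$)
$- q = \left(-1\right) 920 = -920$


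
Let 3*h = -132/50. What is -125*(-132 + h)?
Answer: 16610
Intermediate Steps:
h = -22/25 (h = (-132/50)/3 = (-132*1/50)/3 = (⅓)*(-66/25) = -22/25 ≈ -0.88000)
-125*(-132 + h) = -125*(-132 - 22/25) = -125*(-3322/25) = 16610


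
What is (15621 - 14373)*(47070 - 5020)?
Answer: 52478400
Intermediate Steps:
(15621 - 14373)*(47070 - 5020) = 1248*42050 = 52478400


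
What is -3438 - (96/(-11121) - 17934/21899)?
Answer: -4574233748/1330813 ≈ -3437.2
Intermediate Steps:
-3438 - (96/(-11121) - 17934/21899) = -3438 - (96*(-1/11121) - 17934*1/21899) = -3438 - (-32/3707 - 294/359) = -3438 - 1*(-1101346/1330813) = -3438 + 1101346/1330813 = -4574233748/1330813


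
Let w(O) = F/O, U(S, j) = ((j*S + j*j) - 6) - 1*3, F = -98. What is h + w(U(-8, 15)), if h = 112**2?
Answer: 602063/48 ≈ 12543.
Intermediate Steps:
U(S, j) = -9 + j**2 + S*j (U(S, j) = ((S*j + j**2) - 6) - 3 = ((j**2 + S*j) - 6) - 3 = (-6 + j**2 + S*j) - 3 = -9 + j**2 + S*j)
h = 12544
w(O) = -98/O
h + w(U(-8, 15)) = 12544 - 98/(-9 + 15**2 - 8*15) = 12544 - 98/(-9 + 225 - 120) = 12544 - 98/96 = 12544 - 98*1/96 = 12544 - 49/48 = 602063/48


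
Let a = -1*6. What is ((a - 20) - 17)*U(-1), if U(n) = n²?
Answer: -43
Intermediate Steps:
a = -6
((a - 20) - 17)*U(-1) = ((-6 - 20) - 17)*(-1)² = (-26 - 17)*1 = -43*1 = -43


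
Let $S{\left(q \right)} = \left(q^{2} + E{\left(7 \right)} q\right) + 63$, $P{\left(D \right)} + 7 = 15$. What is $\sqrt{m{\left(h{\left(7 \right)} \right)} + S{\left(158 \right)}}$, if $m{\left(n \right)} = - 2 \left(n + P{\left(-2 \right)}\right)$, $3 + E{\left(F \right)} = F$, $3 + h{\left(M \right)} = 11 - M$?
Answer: $3 \sqrt{2849} \approx 160.13$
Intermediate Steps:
$h{\left(M \right)} = 8 - M$ ($h{\left(M \right)} = -3 - \left(-11 + M\right) = 8 - M$)
$E{\left(F \right)} = -3 + F$
$P{\left(D \right)} = 8$ ($P{\left(D \right)} = -7 + 15 = 8$)
$m{\left(n \right)} = -16 - 2 n$ ($m{\left(n \right)} = - 2 \left(n + 8\right) = - 2 \left(8 + n\right) = -16 - 2 n$)
$S{\left(q \right)} = 63 + q^{2} + 4 q$ ($S{\left(q \right)} = \left(q^{2} + \left(-3 + 7\right) q\right) + 63 = \left(q^{2} + 4 q\right) + 63 = 63 + q^{2} + 4 q$)
$\sqrt{m{\left(h{\left(7 \right)} \right)} + S{\left(158 \right)}} = \sqrt{\left(-16 - 2 \left(8 - 7\right)\right) + \left(63 + 158^{2} + 4 \cdot 158\right)} = \sqrt{\left(-16 - 2 \left(8 - 7\right)\right) + \left(63 + 24964 + 632\right)} = \sqrt{\left(-16 - 2\right) + 25659} = \sqrt{-18 + 25659} = \sqrt{25641} = 3 \sqrt{2849}$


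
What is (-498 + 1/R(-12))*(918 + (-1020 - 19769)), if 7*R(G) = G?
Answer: 118888193/12 ≈ 9.9073e+6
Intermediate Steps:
R(G) = G/7
(-498 + 1/R(-12))*(918 + (-1020 - 19769)) = (-498 + 1/((⅐)*(-12)))*(918 + (-1020 - 19769)) = (-498 + 1/(-12/7))*(918 - 20789) = (-498 - 7/12)*(-19871) = -5983/12*(-19871) = 118888193/12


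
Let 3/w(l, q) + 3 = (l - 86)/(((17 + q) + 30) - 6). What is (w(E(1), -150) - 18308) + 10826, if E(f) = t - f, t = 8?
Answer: -1855863/248 ≈ -7483.3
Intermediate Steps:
E(f) = 8 - f
w(l, q) = 3/(-3 + (-86 + l)/(41 + q)) (w(l, q) = 3/(-3 + (l - 86)/(((17 + q) + 30) - 6)) = 3/(-3 + (-86 + l)/((47 + q) - 6)) = 3/(-3 + (-86 + l)/(41 + q)))
(w(E(1), -150) - 18308) + 10826 = (3*(-41 - 1*(-150))/(209 - (8 - 1*1) + 3*(-150)) - 18308) + 10826 = (3*(-41 + 150)/(209 - (8 - 1) - 450) - 18308) + 10826 = (3*109/(209 - 1*7 - 450) - 18308) + 10826 = (3*109/(209 - 7 - 450) - 18308) + 10826 = (3*109/(-248) - 18308) + 10826 = (3*(-1/248)*109 - 18308) + 10826 = (-327/248 - 18308) + 10826 = -4540711/248 + 10826 = -1855863/248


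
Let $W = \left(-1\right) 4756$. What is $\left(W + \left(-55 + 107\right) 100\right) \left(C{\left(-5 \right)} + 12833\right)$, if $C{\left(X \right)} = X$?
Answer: $5695632$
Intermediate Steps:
$W = -4756$
$\left(W + \left(-55 + 107\right) 100\right) \left(C{\left(-5 \right)} + 12833\right) = \left(-4756 + \left(-55 + 107\right) 100\right) \left(-5 + 12833\right) = \left(-4756 + 52 \cdot 100\right) 12828 = \left(-4756 + 5200\right) 12828 = 444 \cdot 12828 = 5695632$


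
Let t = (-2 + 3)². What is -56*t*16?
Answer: -896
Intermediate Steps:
t = 1 (t = 1² = 1)
-56*t*16 = -56*1*16 = -56*16 = -896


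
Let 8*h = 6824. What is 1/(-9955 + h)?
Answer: -1/9102 ≈ -0.00010987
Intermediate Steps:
h = 853 (h = (⅛)*6824 = 853)
1/(-9955 + h) = 1/(-9955 + 853) = 1/(-9102) = -1/9102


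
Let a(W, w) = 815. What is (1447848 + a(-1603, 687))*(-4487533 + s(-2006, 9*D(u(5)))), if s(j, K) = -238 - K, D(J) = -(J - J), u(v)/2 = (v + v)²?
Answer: -6501267800173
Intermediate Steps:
u(v) = 8*v² (u(v) = 2*(v + v)² = 2*(2*v)² = 2*(4*v²) = 8*v²)
D(J) = 0 (D(J) = -1*0 = 0)
(1447848 + a(-1603, 687))*(-4487533 + s(-2006, 9*D(u(5)))) = (1447848 + 815)*(-4487533 + (-238 - 9*0)) = 1448663*(-4487533 + (-238 - 1*0)) = 1448663*(-4487533 + (-238 + 0)) = 1448663*(-4487533 - 238) = 1448663*(-4487771) = -6501267800173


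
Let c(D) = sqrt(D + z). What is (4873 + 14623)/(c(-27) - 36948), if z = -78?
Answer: -240112736/455051603 - 19496*I*sqrt(105)/1365154809 ≈ -0.52766 - 0.00014634*I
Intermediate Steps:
c(D) = sqrt(-78 + D) (c(D) = sqrt(D - 78) = sqrt(-78 + D))
(4873 + 14623)/(c(-27) - 36948) = (4873 + 14623)/(sqrt(-78 - 27) - 36948) = 19496/(sqrt(-105) - 36948) = 19496/(I*sqrt(105) - 36948) = 19496/(-36948 + I*sqrt(105))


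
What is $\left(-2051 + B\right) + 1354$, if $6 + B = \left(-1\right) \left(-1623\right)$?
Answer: $920$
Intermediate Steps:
$B = 1617$ ($B = -6 - -1623 = -6 + 1623 = 1617$)
$\left(-2051 + B\right) + 1354 = \left(-2051 + 1617\right) + 1354 = -434 + 1354 = 920$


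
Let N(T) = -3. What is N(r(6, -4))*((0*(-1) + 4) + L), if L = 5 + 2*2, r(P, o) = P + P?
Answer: -39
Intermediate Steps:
r(P, o) = 2*P
L = 9 (L = 5 + 4 = 9)
N(r(6, -4))*((0*(-1) + 4) + L) = -3*((0*(-1) + 4) + 9) = -3*((0 + 4) + 9) = -3*(4 + 9) = -3*13 = -39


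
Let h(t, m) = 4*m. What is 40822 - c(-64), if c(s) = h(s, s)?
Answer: 41078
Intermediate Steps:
c(s) = 4*s
40822 - c(-64) = 40822 - 4*(-64) = 40822 - 1*(-256) = 40822 + 256 = 41078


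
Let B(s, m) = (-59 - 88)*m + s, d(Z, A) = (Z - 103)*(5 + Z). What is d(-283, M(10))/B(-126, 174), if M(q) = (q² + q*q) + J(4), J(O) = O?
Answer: -26827/6426 ≈ -4.1748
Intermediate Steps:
M(q) = 4 + 2*q² (M(q) = (q² + q*q) + 4 = (q² + q²) + 4 = 2*q² + 4 = 4 + 2*q²)
d(Z, A) = (-103 + Z)*(5 + Z)
B(s, m) = s - 147*m (B(s, m) = -147*m + s = s - 147*m)
d(-283, M(10))/B(-126, 174) = (-515 + (-283)² - 98*(-283))/(-126 - 147*174) = (-515 + 80089 + 27734)/(-126 - 25578) = 107308/(-25704) = 107308*(-1/25704) = -26827/6426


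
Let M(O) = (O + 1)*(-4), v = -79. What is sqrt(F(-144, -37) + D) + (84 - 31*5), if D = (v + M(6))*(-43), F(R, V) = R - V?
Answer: -71 + sqrt(4494) ≈ -3.9627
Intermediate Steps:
M(O) = -4 - 4*O (M(O) = (1 + O)*(-4) = -4 - 4*O)
D = 4601 (D = (-79 + (-4 - 4*6))*(-43) = (-79 + (-4 - 24))*(-43) = (-79 - 28)*(-43) = -107*(-43) = 4601)
sqrt(F(-144, -37) + D) + (84 - 31*5) = sqrt((-144 - 1*(-37)) + 4601) + (84 - 31*5) = sqrt((-144 + 37) + 4601) + (84 - 155) = sqrt(-107 + 4601) - 71 = sqrt(4494) - 71 = -71 + sqrt(4494)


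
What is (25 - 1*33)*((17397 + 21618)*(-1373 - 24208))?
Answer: 7984341720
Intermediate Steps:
(25 - 1*33)*((17397 + 21618)*(-1373 - 24208)) = (25 - 33)*(39015*(-25581)) = -8*(-998042715) = 7984341720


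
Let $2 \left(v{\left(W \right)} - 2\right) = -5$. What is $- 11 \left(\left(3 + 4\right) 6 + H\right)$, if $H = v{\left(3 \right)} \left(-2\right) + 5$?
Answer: $-528$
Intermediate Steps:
$v{\left(W \right)} = - \frac{1}{2}$ ($v{\left(W \right)} = 2 + \frac{1}{2} \left(-5\right) = 2 - \frac{5}{2} = - \frac{1}{2}$)
$H = 6$ ($H = \left(- \frac{1}{2}\right) \left(-2\right) + 5 = 1 + 5 = 6$)
$- 11 \left(\left(3 + 4\right) 6 + H\right) = - 11 \left(\left(3 + 4\right) 6 + 6\right) = - 11 \left(7 \cdot 6 + 6\right) = - 11 \left(42 + 6\right) = \left(-11\right) 48 = -528$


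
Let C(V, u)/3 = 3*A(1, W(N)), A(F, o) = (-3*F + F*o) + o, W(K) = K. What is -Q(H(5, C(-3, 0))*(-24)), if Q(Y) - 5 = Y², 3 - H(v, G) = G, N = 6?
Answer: -3504389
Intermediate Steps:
A(F, o) = o - 3*F + F*o
C(V, u) = 81 (C(V, u) = 3*(3*(6 - 3*1 + 1*6)) = 3*(3*(6 - 3 + 6)) = 3*(3*9) = 3*27 = 81)
H(v, G) = 3 - G
Q(Y) = 5 + Y²
-Q(H(5, C(-3, 0))*(-24)) = -(5 + ((3 - 1*81)*(-24))²) = -(5 + ((3 - 81)*(-24))²) = -(5 + (-78*(-24))²) = -(5 + 1872²) = -(5 + 3504384) = -1*3504389 = -3504389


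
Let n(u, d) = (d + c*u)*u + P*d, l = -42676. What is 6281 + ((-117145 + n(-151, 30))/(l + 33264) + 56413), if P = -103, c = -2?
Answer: 590246295/9412 ≈ 62712.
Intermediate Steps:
n(u, d) = -103*d + u*(d - 2*u) (n(u, d) = (d - 2*u)*u - 103*d = u*(d - 2*u) - 103*d = -103*d + u*(d - 2*u))
6281 + ((-117145 + n(-151, 30))/(l + 33264) + 56413) = 6281 + ((-117145 + (-103*30 - 2*(-151)² + 30*(-151)))/(-42676 + 33264) + 56413) = 6281 + ((-117145 + (-3090 - 2*22801 - 4530))/(-9412) + 56413) = 6281 + ((-117145 + (-3090 - 45602 - 4530))*(-1/9412) + 56413) = 6281 + ((-117145 - 53222)*(-1/9412) + 56413) = 6281 + (-170367*(-1/9412) + 56413) = 6281 + (170367/9412 + 56413) = 6281 + 531129523/9412 = 590246295/9412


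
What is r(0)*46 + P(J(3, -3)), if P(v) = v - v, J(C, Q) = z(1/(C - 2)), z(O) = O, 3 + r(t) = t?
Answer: -138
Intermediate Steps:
r(t) = -3 + t
J(C, Q) = 1/(-2 + C) (J(C, Q) = 1/(C - 2) = 1/(-2 + C))
P(v) = 0
r(0)*46 + P(J(3, -3)) = (-3 + 0)*46 + 0 = -3*46 + 0 = -138 + 0 = -138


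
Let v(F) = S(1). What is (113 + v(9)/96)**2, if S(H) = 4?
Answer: 7360369/576 ≈ 12778.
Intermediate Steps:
v(F) = 4
(113 + v(9)/96)**2 = (113 + 4/96)**2 = (113 + 4*(1/96))**2 = (113 + 1/24)**2 = (2713/24)**2 = 7360369/576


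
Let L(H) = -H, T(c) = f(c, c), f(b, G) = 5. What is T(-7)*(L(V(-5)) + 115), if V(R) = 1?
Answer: 570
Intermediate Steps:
T(c) = 5
T(-7)*(L(V(-5)) + 115) = 5*(-1*1 + 115) = 5*(-1 + 115) = 5*114 = 570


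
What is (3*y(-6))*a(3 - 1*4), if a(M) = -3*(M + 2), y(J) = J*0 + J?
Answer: 54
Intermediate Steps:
y(J) = J (y(J) = 0 + J = J)
a(M) = -6 - 3*M (a(M) = -3*(2 + M) = -6 - 3*M)
(3*y(-6))*a(3 - 1*4) = (3*(-6))*(-6 - 3*(3 - 1*4)) = -18*(-6 - 3*(3 - 4)) = -18*(-6 - 3*(-1)) = -18*(-6 + 3) = -18*(-3) = 54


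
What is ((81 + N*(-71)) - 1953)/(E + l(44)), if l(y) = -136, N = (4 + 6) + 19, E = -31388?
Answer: 3931/31524 ≈ 0.12470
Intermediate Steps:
N = 29 (N = 10 + 19 = 29)
((81 + N*(-71)) - 1953)/(E + l(44)) = ((81 + 29*(-71)) - 1953)/(-31388 - 136) = ((81 - 2059) - 1953)/(-31524) = (-1978 - 1953)*(-1/31524) = -3931*(-1/31524) = 3931/31524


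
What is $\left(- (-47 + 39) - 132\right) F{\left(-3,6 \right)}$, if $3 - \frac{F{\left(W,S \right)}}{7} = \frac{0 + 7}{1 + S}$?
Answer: $-1736$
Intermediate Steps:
$F{\left(W,S \right)} = 21 - \frac{49}{1 + S}$ ($F{\left(W,S \right)} = 21 - 7 \frac{0 + 7}{1 + S} = 21 - 7 \frac{7}{1 + S} = 21 - \frac{49}{1 + S}$)
$\left(- (-47 + 39) - 132\right) F{\left(-3,6 \right)} = \left(- (-47 + 39) - 132\right) \frac{7 \left(-4 + 3 \cdot 6\right)}{1 + 6} = \left(\left(-1\right) \left(-8\right) - 132\right) \frac{7 \left(-4 + 18\right)}{7} = \left(8 - 132\right) 7 \cdot \frac{1}{7} \cdot 14 = \left(-124\right) 14 = -1736$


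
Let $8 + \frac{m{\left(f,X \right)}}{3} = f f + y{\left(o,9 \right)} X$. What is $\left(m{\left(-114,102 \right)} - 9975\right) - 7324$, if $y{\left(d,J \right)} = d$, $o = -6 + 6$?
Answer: $21665$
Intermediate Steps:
$o = 0$
$m{\left(f,X \right)} = -24 + 3 f^{2}$ ($m{\left(f,X \right)} = -24 + 3 \left(f f + 0 X\right) = -24 + 3 \left(f^{2} + 0\right) = -24 + 3 f^{2}$)
$\left(m{\left(-114,102 \right)} - 9975\right) - 7324 = \left(\left(-24 + 3 \left(-114\right)^{2}\right) - 9975\right) - 7324 = \left(\left(-24 + 3 \cdot 12996\right) - 9975\right) - 7324 = \left(\left(-24 + 38988\right) - 9975\right) - 7324 = \left(38964 - 9975\right) - 7324 = 28989 - 7324 = 21665$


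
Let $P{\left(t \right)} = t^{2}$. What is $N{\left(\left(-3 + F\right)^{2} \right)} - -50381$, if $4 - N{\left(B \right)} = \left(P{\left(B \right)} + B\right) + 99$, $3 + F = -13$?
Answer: $-80396$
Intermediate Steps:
$F = -16$ ($F = -3 - 13 = -16$)
$N{\left(B \right)} = -95 - B - B^{2}$ ($N{\left(B \right)} = 4 - \left(\left(B^{2} + B\right) + 99\right) = 4 - \left(\left(B + B^{2}\right) + 99\right) = 4 - \left(99 + B + B^{2}\right) = -95 - B - B^{2}$)
$N{\left(\left(-3 + F\right)^{2} \right)} - -50381 = \left(-95 - \left(-3 - 16\right)^{2} - \left(\left(-3 - 16\right)^{2}\right)^{2}\right) - -50381 = \left(-95 - \left(-19\right)^{2} - \left(\left(-19\right)^{2}\right)^{2}\right) + 50381 = \left(-95 - 361 - 361^{2}\right) + 50381 = \left(-95 - 361 - 130321\right) + 50381 = -130777 + 50381 = -80396$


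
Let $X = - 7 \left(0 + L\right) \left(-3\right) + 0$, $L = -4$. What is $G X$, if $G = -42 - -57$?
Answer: $-1260$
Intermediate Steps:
$G = 15$ ($G = -42 + 57 = 15$)
$X = -84$ ($X = - 7 \left(0 - 4\right) \left(-3\right) + 0 = - 7 \left(\left(-4\right) \left(-3\right)\right) + 0 = \left(-7\right) 12 + 0 = -84 + 0 = -84$)
$G X = 15 \left(-84\right) = -1260$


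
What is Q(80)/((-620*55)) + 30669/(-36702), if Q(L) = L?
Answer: -17479151/20858970 ≈ -0.83797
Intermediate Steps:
Q(80)/((-620*55)) + 30669/(-36702) = 80/((-620*55)) + 30669/(-36702) = 80/(-34100) + 30669*(-1/36702) = 80*(-1/34100) - 10223/12234 = -4/1705 - 10223/12234 = -17479151/20858970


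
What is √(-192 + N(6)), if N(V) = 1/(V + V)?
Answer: 7*I*√141/6 ≈ 13.853*I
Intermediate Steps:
N(V) = 1/(2*V)
√(-192 + N(6)) = √(-192 + (½)/6) = √(-192 + (½)*(⅙)) = √(-192 + 1/12) = √(-2303/12) = 7*I*√141/6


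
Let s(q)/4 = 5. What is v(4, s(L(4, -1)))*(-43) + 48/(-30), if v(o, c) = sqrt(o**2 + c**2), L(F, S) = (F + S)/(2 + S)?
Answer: -8/5 - 172*sqrt(26) ≈ -878.63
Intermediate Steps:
L(F, S) = (F + S)/(2 + S)
s(q) = 20 (s(q) = 4*5 = 20)
v(o, c) = sqrt(c**2 + o**2)
v(4, s(L(4, -1)))*(-43) + 48/(-30) = sqrt(20**2 + 4**2)*(-43) + 48/(-30) = sqrt(400 + 16)*(-43) + 48*(-1/30) = sqrt(416)*(-43) - 8/5 = (4*sqrt(26))*(-43) - 8/5 = -172*sqrt(26) - 8/5 = -8/5 - 172*sqrt(26)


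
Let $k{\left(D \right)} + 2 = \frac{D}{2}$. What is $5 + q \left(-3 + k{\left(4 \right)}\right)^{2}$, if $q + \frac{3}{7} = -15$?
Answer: $- \frac{937}{7} \approx -133.86$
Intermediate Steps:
$k{\left(D \right)} = -2 + \frac{D}{2}$
$q = - \frac{108}{7}$ ($q = - \frac{3}{7} - 15 = - \frac{108}{7} \approx -15.429$)
$5 + q \left(-3 + k{\left(4 \right)}\right)^{2} = 5 - \frac{108 \left(-3 + \left(-2 + \frac{1}{2} \cdot 4\right)\right)^{2}}{7} = 5 - \frac{108 \left(-3 + \left(-2 + 2\right)\right)^{2}}{7} = 5 - \frac{108 \left(-3 + 0\right)^{2}}{7} = 5 - \frac{108 \left(-3\right)^{2}}{7} = 5 - \frac{972}{7} = - \frac{937}{7}$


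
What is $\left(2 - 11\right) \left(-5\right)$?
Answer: $45$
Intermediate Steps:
$\left(2 - 11\right) \left(-5\right) = \left(-9\right) \left(-5\right) = 45$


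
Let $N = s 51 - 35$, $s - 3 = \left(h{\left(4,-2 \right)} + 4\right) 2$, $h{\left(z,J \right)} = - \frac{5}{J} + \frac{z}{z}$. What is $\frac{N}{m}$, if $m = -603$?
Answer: $- \frac{883}{603} \approx -1.4643$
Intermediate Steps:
$h{\left(z,J \right)} = 1 - \frac{5}{J}$ ($h{\left(z,J \right)} = - \frac{5}{J} + 1 = 1 - \frac{5}{J}$)
$s = 18$ ($s = 3 + \left(\frac{-5 - 2}{-2} + 4\right) 2 = 3 + \left(\left(- \frac{1}{2}\right) \left(-7\right) + 4\right) 2 = 3 + \left(\frac{7}{2} + 4\right) 2 = 3 + \frac{15}{2} \cdot 2 = 3 + 15 = 18$)
$N = 883$ ($N = 18 \cdot 51 - 35 = 918 - 35 = 883$)
$\frac{N}{m} = \frac{883}{-603} = 883 \left(- \frac{1}{603}\right) = - \frac{883}{603}$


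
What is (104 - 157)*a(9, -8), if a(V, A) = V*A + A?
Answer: 4240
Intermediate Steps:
a(V, A) = A + A*V (a(V, A) = A*V + A = A + A*V)
(104 - 157)*a(9, -8) = (104 - 157)*(-8*(1 + 9)) = -(-424)*10 = -53*(-80) = 4240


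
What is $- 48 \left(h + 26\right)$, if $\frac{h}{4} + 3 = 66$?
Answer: $-13344$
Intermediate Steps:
$h = 252$ ($h = -12 + 4 \cdot 66 = -12 + 264 = 252$)
$- 48 \left(h + 26\right) = - 48 \left(252 + 26\right) = \left(-48\right) 278 = -13344$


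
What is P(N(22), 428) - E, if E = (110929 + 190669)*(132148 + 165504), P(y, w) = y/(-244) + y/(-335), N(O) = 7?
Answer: -7337901803023093/81740 ≈ -8.9771e+10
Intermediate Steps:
P(y, w) = -579*y/81740 (P(y, w) = y*(-1/244) + y*(-1/335) = -y/244 - y/335 = -579*y/81740)
E = 89771247896 (E = 301598*297652 = 89771247896)
P(N(22), 428) - E = -579/81740*7 - 1*89771247896 = -4053/81740 - 89771247896 = -7337901803023093/81740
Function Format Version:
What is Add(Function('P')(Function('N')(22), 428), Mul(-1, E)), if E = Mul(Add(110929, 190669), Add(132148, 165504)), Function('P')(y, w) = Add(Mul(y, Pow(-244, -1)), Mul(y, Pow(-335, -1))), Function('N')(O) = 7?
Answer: Rational(-7337901803023093, 81740) ≈ -8.9771e+10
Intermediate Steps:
Function('P')(y, w) = Mul(Rational(-579, 81740), y) (Function('P')(y, w) = Add(Mul(y, Rational(-1, 244)), Mul(y, Rational(-1, 335))) = Add(Mul(Rational(-1, 244), y), Mul(Rational(-1, 335), y)) = Mul(Rational(-579, 81740), y))
E = 89771247896 (E = Mul(301598, 297652) = 89771247896)
Add(Function('P')(Function('N')(22), 428), Mul(-1, E)) = Add(Mul(Rational(-579, 81740), 7), Mul(-1, 89771247896)) = Add(Rational(-4053, 81740), -89771247896) = Rational(-7337901803023093, 81740)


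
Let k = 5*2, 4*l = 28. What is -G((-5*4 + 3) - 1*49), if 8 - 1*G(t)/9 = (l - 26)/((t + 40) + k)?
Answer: -981/16 ≈ -61.313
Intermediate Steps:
l = 7 (l = (¼)*28 = 7)
k = 10
G(t) = 72 + 171/(50 + t) (G(t) = 72 - 9*(7 - 26)/((t + 40) + 10) = 72 - (-171)/((40 + t) + 10) = 72 - (-171)/(50 + t) = 72 + 171/(50 + t))
-G((-5*4 + 3) - 1*49) = -9*(419 + 8*((-5*4 + 3) - 1*49))/(50 + ((-5*4 + 3) - 1*49)) = -9*(419 + 8*((-20 + 3) - 49))/(50 + ((-20 + 3) - 49)) = -9*(419 + 8*(-17 - 49))/(50 + (-17 - 49)) = -9*(419 + 8*(-66))/(50 - 66) = -9*(419 - 528)/(-16) = -9*(-1)*(-109)/16 = -1*981/16 = -981/16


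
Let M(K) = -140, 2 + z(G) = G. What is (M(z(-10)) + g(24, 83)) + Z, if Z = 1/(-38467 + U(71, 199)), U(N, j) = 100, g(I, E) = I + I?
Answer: -3529765/38367 ≈ -92.000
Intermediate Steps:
g(I, E) = 2*I
z(G) = -2 + G
Z = -1/38367 (Z = 1/(-38467 + 100) = 1/(-38367) = -1/38367 ≈ -2.6064e-5)
(M(z(-10)) + g(24, 83)) + Z = (-140 + 2*24) - 1/38367 = (-140 + 48) - 1/38367 = -92 - 1/38367 = -3529765/38367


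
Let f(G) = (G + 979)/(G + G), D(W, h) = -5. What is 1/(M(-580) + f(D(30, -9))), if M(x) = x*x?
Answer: 5/1681513 ≈ 2.9735e-6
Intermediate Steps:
M(x) = x**2
f(G) = (979 + G)/(2*G) (f(G) = (979 + G)/((2*G)) = (979 + G)*(1/(2*G)) = (979 + G)/(2*G))
1/(M(-580) + f(D(30, -9))) = 1/((-580)**2 + (1/2)*(979 - 5)/(-5)) = 1/(336400 + (1/2)*(-1/5)*974) = 1/(336400 - 487/5) = 1/(1681513/5) = 5/1681513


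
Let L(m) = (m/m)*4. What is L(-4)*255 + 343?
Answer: 1363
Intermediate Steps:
L(m) = 4 (L(m) = 1*4 = 4)
L(-4)*255 + 343 = 4*255 + 343 = 1020 + 343 = 1363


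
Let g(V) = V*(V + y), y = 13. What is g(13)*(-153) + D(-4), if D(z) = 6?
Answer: -51708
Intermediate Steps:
g(V) = V*(13 + V) (g(V) = V*(V + 13) = V*(13 + V))
g(13)*(-153) + D(-4) = (13*(13 + 13))*(-153) + 6 = (13*26)*(-153) + 6 = 338*(-153) + 6 = -51714 + 6 = -51708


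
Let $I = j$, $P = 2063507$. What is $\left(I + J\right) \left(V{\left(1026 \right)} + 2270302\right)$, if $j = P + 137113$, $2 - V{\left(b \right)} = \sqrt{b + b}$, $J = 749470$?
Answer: $6697601127360 - 17700540 \sqrt{57} \approx 6.6975 \cdot 10^{12}$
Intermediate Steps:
$V{\left(b \right)} = 2 - \sqrt{2} \sqrt{b}$ ($V{\left(b \right)} = 2 - \sqrt{b + b} = 2 - \sqrt{2 b} = 2 - \sqrt{2} \sqrt{b}$)
$j = 2200620$ ($j = 2063507 + 137113 = 2200620$)
$I = 2200620$
$\left(I + J\right) \left(V{\left(1026 \right)} + 2270302\right) = \left(2200620 + 749470\right) \left(\left(2 - \sqrt{2} \sqrt{1026}\right) + 2270302\right) = 2950090 \left(\left(2 - \sqrt{2} \cdot 3 \sqrt{114}\right) + 2270302\right) = 2950090 \left(\left(2 - 6 \sqrt{57}\right) + 2270302\right) = 2950090 \left(2270304 - 6 \sqrt{57}\right) = 6697601127360 - 17700540 \sqrt{57}$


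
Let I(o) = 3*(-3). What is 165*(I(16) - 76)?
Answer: -14025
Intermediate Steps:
I(o) = -9
165*(I(16) - 76) = 165*(-9 - 76) = 165*(-85) = -14025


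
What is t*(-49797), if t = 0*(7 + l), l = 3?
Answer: 0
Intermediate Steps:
t = 0 (t = 0*(7 + 3) = 0*10 = 0)
t*(-49797) = 0*(-49797) = 0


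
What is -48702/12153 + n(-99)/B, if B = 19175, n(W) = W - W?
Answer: -16234/4051 ≈ -4.0074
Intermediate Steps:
n(W) = 0
-48702/12153 + n(-99)/B = -48702/12153 + 0/19175 = -48702*1/12153 + 0*(1/19175) = -16234/4051 + 0 = -16234/4051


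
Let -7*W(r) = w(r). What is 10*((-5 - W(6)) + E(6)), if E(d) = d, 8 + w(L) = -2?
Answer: -30/7 ≈ -4.2857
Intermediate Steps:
w(L) = -10 (w(L) = -8 - 2 = -10)
W(r) = 10/7 (W(r) = -⅐*(-10) = 10/7)
10*((-5 - W(6)) + E(6)) = 10*((-5 - 1*10/7) + 6) = 10*((-5 - 10/7) + 6) = 10*(-45/7 + 6) = 10*(-3/7) = -30/7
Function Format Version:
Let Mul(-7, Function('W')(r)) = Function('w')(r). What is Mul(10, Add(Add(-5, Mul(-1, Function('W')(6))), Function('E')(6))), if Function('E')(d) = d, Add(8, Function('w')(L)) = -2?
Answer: Rational(-30, 7) ≈ -4.2857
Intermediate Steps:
Function('w')(L) = -10 (Function('w')(L) = Add(-8, -2) = -10)
Function('W')(r) = Rational(10, 7) (Function('W')(r) = Mul(Rational(-1, 7), -10) = Rational(10, 7))
Mul(10, Add(Add(-5, Mul(-1, Function('W')(6))), Function('E')(6))) = Mul(10, Add(Add(-5, Mul(-1, Rational(10, 7))), 6)) = Mul(10, Add(Add(-5, Rational(-10, 7)), 6)) = Mul(10, Add(Rational(-45, 7), 6)) = Mul(10, Rational(-3, 7)) = Rational(-30, 7)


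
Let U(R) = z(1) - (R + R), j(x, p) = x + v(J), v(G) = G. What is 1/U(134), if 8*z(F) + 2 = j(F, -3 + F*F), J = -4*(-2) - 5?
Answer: -4/1071 ≈ -0.0037348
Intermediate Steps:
J = 3 (J = 8 - 5 = 3)
j(x, p) = 3 + x (j(x, p) = x + 3 = 3 + x)
z(F) = ⅛ + F/8 (z(F) = -¼ + (3 + F)/8 = -¼ + (3/8 + F/8) = ⅛ + F/8)
U(R) = ¼ - 2*R (U(R) = (⅛ + (⅛)*1) - (R + R) = (⅛ + ⅛) - 2*R = ¼ - 2*R)
1/U(134) = 1/(¼ - 2*134) = 1/(¼ - 268) = 1/(-1071/4) = -4/1071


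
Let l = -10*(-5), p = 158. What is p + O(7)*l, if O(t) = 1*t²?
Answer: 2608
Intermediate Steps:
O(t) = t²
l = 50
p + O(7)*l = 158 + 7²*50 = 158 + 49*50 = 158 + 2450 = 2608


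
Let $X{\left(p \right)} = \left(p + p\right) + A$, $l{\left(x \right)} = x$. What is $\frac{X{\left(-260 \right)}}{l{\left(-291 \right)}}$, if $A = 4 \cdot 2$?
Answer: $\frac{512}{291} \approx 1.7595$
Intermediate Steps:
$A = 8$
$X{\left(p \right)} = 8 + 2 p$ ($X{\left(p \right)} = \left(p + p\right) + 8 = 2 p + 8 = 8 + 2 p$)
$\frac{X{\left(-260 \right)}}{l{\left(-291 \right)}} = \frac{8 + 2 \left(-260\right)}{-291} = \left(8 - 520\right) \left(- \frac{1}{291}\right) = \left(-512\right) \left(- \frac{1}{291}\right) = \frac{512}{291}$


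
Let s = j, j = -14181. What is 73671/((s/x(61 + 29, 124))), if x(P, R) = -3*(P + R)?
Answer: 15765594/4727 ≈ 3335.2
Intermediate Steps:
s = -14181
x(P, R) = -3*P - 3*R
73671/((s/x(61 + 29, 124))) = 73671/((-14181/(-3*(61 + 29) - 3*124))) = 73671/((-14181/(-3*90 - 372))) = 73671/((-14181/(-270 - 372))) = 73671/((-14181/(-642))) = 73671/((-14181*(-1/642))) = 73671/(4727/214) = 73671*(214/4727) = 15765594/4727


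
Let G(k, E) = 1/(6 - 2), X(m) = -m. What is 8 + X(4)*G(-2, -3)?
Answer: 7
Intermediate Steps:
G(k, E) = ¼ (G(k, E) = 1/4 = ¼)
8 + X(4)*G(-2, -3) = 8 - 1*4*(¼) = 8 - 4*¼ = 8 - 1 = 7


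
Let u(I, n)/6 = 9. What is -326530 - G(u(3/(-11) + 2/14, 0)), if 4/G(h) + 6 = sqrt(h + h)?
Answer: -979591/3 - sqrt(3)/3 ≈ -3.2653e+5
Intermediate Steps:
u(I, n) = 54 (u(I, n) = 6*9 = 54)
G(h) = 4/(-6 + sqrt(2)*sqrt(h)) (G(h) = 4/(-6 + sqrt(h + h)) = 4/(-6 + sqrt(2*h)) = 4/(-6 + sqrt(2)*sqrt(h)))
-326530 - G(u(3/(-11) + 2/14, 0)) = -326530 - 4/(-6 + sqrt(2)*sqrt(54)) = -326530 - 4/(-6 + sqrt(2)*(3*sqrt(6))) = -326530 - 4/(-6 + 6*sqrt(3))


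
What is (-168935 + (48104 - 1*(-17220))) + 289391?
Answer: 185780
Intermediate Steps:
(-168935 + (48104 - 1*(-17220))) + 289391 = (-168935 + (48104 + 17220)) + 289391 = (-168935 + 65324) + 289391 = -103611 + 289391 = 185780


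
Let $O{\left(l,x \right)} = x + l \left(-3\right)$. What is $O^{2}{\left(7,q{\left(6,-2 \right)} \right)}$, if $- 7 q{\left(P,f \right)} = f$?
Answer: $\frac{21025}{49} \approx 429.08$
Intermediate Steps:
$q{\left(P,f \right)} = - \frac{f}{7}$
$O{\left(l,x \right)} = x - 3 l$
$O^{2}{\left(7,q{\left(6,-2 \right)} \right)} = \left(\left(- \frac{1}{7}\right) \left(-2\right) - 21\right)^{2} = \left(\frac{2}{7} - 21\right)^{2} = \left(- \frac{145}{7}\right)^{2} = \frac{21025}{49}$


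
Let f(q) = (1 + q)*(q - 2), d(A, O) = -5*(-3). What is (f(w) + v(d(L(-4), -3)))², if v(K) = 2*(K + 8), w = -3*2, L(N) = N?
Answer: 7396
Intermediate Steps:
d(A, O) = 15
w = -6
f(q) = (1 + q)*(-2 + q)
v(K) = 16 + 2*K (v(K) = 2*(8 + K) = 16 + 2*K)
(f(w) + v(d(L(-4), -3)))² = ((-2 + (-6)² - 1*(-6)) + (16 + 2*15))² = ((-2 + 36 + 6) + (16 + 30))² = (40 + 46)² = 86² = 7396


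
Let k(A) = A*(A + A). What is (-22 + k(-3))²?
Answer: 16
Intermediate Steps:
k(A) = 2*A² (k(A) = A*(2*A) = 2*A²)
(-22 + k(-3))² = (-22 + 2*(-3)²)² = (-22 + 2*9)² = (-22 + 18)² = (-4)² = 16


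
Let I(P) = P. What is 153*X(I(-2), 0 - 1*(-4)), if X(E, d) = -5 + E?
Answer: -1071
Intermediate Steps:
153*X(I(-2), 0 - 1*(-4)) = 153*(-5 - 2) = 153*(-7) = -1071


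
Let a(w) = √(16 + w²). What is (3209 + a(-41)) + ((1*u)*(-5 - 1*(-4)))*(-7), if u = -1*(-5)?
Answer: 3244 + √1697 ≈ 3285.2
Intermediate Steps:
u = 5
(3209 + a(-41)) + ((1*u)*(-5 - 1*(-4)))*(-7) = (3209 + √(16 + (-41)²)) + ((1*5)*(-5 - 1*(-4)))*(-7) = (3209 + √(16 + 1681)) + (5*(-5 + 4))*(-7) = (3209 + √1697) + (5*(-1))*(-7) = (3209 + √1697) - 5*(-7) = (3209 + √1697) + 35 = 3244 + √1697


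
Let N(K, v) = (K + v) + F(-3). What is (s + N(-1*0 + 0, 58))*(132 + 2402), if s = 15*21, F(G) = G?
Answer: 937580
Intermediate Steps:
s = 315
N(K, v) = -3 + K + v (N(K, v) = (K + v) - 3 = -3 + K + v)
(s + N(-1*0 + 0, 58))*(132 + 2402) = (315 + (-3 + (-1*0 + 0) + 58))*(132 + 2402) = (315 + (-3 + (0 + 0) + 58))*2534 = (315 + (-3 + 0 + 58))*2534 = (315 + 55)*2534 = 370*2534 = 937580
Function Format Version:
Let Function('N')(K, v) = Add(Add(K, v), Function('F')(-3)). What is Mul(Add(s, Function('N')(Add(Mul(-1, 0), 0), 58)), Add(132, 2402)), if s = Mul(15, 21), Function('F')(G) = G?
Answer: 937580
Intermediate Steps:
s = 315
Function('N')(K, v) = Add(-3, K, v) (Function('N')(K, v) = Add(Add(K, v), -3) = Add(-3, K, v))
Mul(Add(s, Function('N')(Add(Mul(-1, 0), 0), 58)), Add(132, 2402)) = Mul(Add(315, Add(-3, Add(Mul(-1, 0), 0), 58)), Add(132, 2402)) = Mul(Add(315, Add(-3, Add(0, 0), 58)), 2534) = Mul(Add(315, Add(-3, 0, 58)), 2534) = Mul(Add(315, 55), 2534) = Mul(370, 2534) = 937580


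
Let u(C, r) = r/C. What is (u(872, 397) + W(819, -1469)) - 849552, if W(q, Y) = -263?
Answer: -741038283/872 ≈ -8.4981e+5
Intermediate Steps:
(u(872, 397) + W(819, -1469)) - 849552 = (397/872 - 263) - 849552 = -228939/872 - 849552 = -741038283/872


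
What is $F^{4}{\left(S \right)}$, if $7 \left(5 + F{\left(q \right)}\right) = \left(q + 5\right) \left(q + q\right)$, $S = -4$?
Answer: $\frac{3418801}{2401} \approx 1423.9$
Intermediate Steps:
$F{\left(q \right)} = -5 + \frac{2 q \left(5 + q\right)}{7}$ ($F{\left(q \right)} = -5 + \frac{\left(q + 5\right) \left(q + q\right)}{7} = -5 + \frac{\left(5 + q\right) 2 q}{7} = -5 + \frac{2 q \left(5 + q\right)}{7}$)
$F^{4}{\left(S \right)} = \left(-5 + \frac{2 \left(-4\right)^{2}}{7} + \frac{10}{7} \left(-4\right)\right)^{4} = \left(-5 + \frac{2}{7} \cdot 16 - \frac{40}{7}\right)^{4} = \left(-5 + \frac{32}{7} - \frac{40}{7}\right)^{4} = \left(- \frac{43}{7}\right)^{4} = \frac{3418801}{2401}$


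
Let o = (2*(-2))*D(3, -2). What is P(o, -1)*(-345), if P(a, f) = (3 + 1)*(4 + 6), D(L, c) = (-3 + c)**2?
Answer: -13800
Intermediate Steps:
o = -100 (o = (2*(-2))*(-3 - 2)**2 = -4*(-5)**2 = -4*25 = -100)
P(a, f) = 40 (P(a, f) = 4*10 = 40)
P(o, -1)*(-345) = 40*(-345) = -13800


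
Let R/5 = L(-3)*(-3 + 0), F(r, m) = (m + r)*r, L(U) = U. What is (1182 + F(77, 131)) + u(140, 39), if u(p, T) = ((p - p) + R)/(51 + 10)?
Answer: 1049123/61 ≈ 17199.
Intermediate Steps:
F(r, m) = r*(m + r)
R = 45 (R = 5*(-3*(-3 + 0)) = 5*(-3*(-3)) = 5*9 = 45)
u(p, T) = 45/61 (u(p, T) = ((p - p) + 45)/(51 + 10) = (0 + 45)/61 = 45*(1/61) = 45/61)
(1182 + F(77, 131)) + u(140, 39) = (1182 + 77*(131 + 77)) + 45/61 = (1182 + 77*208) + 45/61 = (1182 + 16016) + 45/61 = 17198 + 45/61 = 1049123/61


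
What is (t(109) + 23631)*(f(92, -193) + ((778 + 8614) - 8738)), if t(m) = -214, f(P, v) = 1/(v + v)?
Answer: 5911457731/386 ≈ 1.5315e+7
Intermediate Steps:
f(P, v) = 1/(2*v)
(t(109) + 23631)*(f(92, -193) + ((778 + 8614) - 8738)) = (-214 + 23631)*((½)/(-193) + ((778 + 8614) - 8738)) = 23417*((½)*(-1/193) + (9392 - 8738)) = 23417*(-1/386 + 654) = 23417*(252443/386) = 5911457731/386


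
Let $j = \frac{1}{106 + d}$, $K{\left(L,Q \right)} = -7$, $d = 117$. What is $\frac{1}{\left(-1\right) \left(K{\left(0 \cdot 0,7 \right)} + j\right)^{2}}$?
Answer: $- \frac{49729}{2433600} \approx -0.020434$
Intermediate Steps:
$j = \frac{1}{223}$ ($j = \frac{1}{106 + 117} = \frac{1}{223} \approx 0.0044843$)
$\frac{1}{\left(-1\right) \left(K{\left(0 \cdot 0,7 \right)} + j\right)^{2}} = \frac{1}{\left(-1\right) \left(-7 + \frac{1}{223}\right)^{2}} = \frac{1}{\left(-1\right) \left(- \frac{1560}{223}\right)^{2}} = \frac{1}{\left(-1\right) \frac{2433600}{49729}} = \frac{1}{- \frac{2433600}{49729}} = - \frac{49729}{2433600}$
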